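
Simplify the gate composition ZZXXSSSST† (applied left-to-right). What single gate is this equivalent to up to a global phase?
T†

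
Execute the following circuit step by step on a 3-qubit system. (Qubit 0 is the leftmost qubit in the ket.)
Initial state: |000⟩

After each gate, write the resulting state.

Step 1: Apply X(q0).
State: |100⟩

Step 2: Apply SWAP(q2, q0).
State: |001⟩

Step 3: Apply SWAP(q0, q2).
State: |100⟩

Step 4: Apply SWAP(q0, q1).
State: |010⟩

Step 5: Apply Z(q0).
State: |010⟩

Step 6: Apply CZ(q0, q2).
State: |010⟩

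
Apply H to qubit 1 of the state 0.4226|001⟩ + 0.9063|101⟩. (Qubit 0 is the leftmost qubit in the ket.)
0.2988|001⟩ + 0.2988|011⟩ + 0.6409|101⟩ + 0.6409|111⟩

H on qubit 1 mixes each pair of kets that differ only in qubit 1: amplitudes (a, b) of (|…0…⟩, |…1…⟩) become ((a + b)/√2, (a − b)/√2). Kets absent from the input have amplitude 0.
(|001⟩, |011⟩): (a, b) = (0.4226, 0) → (0.2988, 0.2988)
(|101⟩, |111⟩): (a, b) = (0.9063, 0) → (0.6409, 0.6409)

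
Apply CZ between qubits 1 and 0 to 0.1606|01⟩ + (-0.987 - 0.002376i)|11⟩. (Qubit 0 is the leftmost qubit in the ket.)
0.1606|01⟩ + (0.987 + 0.002376i)|11⟩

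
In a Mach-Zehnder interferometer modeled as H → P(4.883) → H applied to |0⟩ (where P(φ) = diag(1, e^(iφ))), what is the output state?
(0.5849 - 0.4927i)|0⟩ + (0.4151 + 0.4927i)|1⟩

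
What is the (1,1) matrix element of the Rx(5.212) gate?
-0.86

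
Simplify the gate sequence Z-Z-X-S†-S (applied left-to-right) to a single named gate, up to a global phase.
X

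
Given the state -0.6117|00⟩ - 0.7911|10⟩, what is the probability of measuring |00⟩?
0.3742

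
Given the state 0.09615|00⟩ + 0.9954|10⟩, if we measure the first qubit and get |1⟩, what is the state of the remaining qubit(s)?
|0⟩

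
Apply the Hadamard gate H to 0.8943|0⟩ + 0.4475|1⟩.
0.9488|0⟩ + 0.3159|1⟩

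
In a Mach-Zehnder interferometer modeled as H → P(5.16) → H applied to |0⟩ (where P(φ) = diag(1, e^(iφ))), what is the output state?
(0.7164 - 0.4507i)|0⟩ + (0.2836 + 0.4507i)|1⟩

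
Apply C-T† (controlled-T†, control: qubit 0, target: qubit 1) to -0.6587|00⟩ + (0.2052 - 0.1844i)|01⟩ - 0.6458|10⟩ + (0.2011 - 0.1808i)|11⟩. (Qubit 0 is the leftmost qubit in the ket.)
-0.6587|00⟩ + (0.2052 - 0.1844i)|01⟩ - 0.6458|10⟩ + (0.01435 - 0.27i)|11⟩

C-T† leaves the control-|0⟩ kets |00⟩, |01⟩ unchanged and applies T† to qubit 1 on the control-|1⟩ pair (|10⟩, |11⟩).
T† = [[1, 0], [0, (1/√2 - (1/√2)i)]].
With a = amp(|10⟩) = -0.6458 and b = amp(|11⟩) = (0.2011 - 0.1808i):
new amp(|10⟩) = (1)·a = -0.6458
new amp(|11⟩) = (1/√2 - (1/√2)i)·b = (0.01435 - 0.27i)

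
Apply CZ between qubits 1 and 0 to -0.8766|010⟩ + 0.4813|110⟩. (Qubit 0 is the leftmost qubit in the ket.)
-0.8766|010⟩ - 0.4813|110⟩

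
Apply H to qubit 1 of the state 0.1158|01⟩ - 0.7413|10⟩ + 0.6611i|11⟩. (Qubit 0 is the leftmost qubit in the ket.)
0.08188|00⟩ - 0.08188|01⟩ + (-0.5242 + 0.4675i)|10⟩ + (-0.5242 - 0.4675i)|11⟩

H on qubit 1 mixes each pair of kets that differ only in qubit 1: amplitudes (a, b) of (|…0…⟩, |…1…⟩) become ((a + b)/√2, (a − b)/√2). Kets absent from the input have amplitude 0.
(|00⟩, |01⟩): (a, b) = (0, 0.1158) → (0.08188, -0.08188)
(|10⟩, |11⟩): (a, b) = (-0.7413, 0.6611i) → ((-0.5242 + 0.4675i), (-0.5242 - 0.4675i))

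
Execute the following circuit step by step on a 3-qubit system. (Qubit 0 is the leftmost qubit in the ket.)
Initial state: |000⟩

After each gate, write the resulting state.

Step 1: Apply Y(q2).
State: i|001⟩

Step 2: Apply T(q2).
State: (-1/√2 + (1/√2)i)|001⟩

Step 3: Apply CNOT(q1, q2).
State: (-1/√2 + (1/√2)i)|001⟩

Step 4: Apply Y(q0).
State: (-1/√2 - (1/√2)i)|101⟩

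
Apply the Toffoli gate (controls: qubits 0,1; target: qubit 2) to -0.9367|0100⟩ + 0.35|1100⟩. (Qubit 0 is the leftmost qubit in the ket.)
-0.9367|0100⟩ + 0.35|1110⟩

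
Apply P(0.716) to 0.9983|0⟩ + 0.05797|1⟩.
0.9983|0⟩ + (0.04373 + 0.03805i)|1⟩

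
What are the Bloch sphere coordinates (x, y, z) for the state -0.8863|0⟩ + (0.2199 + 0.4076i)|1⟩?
(-0.3898, -0.7225, 0.571)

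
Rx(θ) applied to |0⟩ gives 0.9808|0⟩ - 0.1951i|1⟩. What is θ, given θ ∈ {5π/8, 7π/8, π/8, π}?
π/8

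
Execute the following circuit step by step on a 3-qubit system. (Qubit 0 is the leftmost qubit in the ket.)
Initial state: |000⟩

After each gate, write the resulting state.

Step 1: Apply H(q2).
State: 1/√2|000⟩ + 1/√2|001⟩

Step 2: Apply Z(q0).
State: 1/√2|000⟩ + 1/√2|001⟩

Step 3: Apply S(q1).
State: 1/√2|000⟩ + 1/√2|001⟩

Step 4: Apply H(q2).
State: |000⟩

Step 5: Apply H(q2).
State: 1/√2|000⟩ + 1/√2|001⟩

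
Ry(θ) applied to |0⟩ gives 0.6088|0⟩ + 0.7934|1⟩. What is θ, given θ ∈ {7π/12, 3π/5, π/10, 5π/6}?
7π/12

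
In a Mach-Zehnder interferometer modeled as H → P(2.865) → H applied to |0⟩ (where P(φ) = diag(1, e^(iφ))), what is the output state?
(0.019 + 0.1365i)|0⟩ + (0.981 - 0.1365i)|1⟩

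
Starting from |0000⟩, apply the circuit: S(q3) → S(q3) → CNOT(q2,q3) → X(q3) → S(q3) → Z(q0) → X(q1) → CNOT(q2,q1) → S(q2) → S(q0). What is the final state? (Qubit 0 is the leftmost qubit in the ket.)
i|0101⟩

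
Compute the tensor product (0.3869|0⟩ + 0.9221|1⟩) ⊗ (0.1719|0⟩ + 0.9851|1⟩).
0.06651|00⟩ + 0.3811|01⟩ + 0.1585|10⟩ + 0.9084|11⟩

amp(|b₁b₂…⟩) = product of the factor amplitudes for bits b₁, b₂, …; only kets whose every factor amplitude is nonzero survive.
|00⟩: (0.3869)(0.1719) = 0.06651
|01⟩: (0.3869)(0.9851) = 0.3811
|10⟩: (0.9221)(0.1719) = 0.1585
|11⟩: (0.9221)(0.9851) = 0.9084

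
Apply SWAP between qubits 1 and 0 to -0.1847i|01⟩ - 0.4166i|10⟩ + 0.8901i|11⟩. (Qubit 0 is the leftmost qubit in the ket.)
-0.4166i|01⟩ - 0.1847i|10⟩ + 0.8901i|11⟩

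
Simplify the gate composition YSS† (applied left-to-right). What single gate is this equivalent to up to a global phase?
Y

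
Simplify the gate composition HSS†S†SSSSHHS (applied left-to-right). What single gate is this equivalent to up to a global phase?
H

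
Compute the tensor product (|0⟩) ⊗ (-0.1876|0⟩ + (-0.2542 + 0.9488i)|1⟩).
-0.1876|00⟩ + (-0.2542 + 0.9488i)|01⟩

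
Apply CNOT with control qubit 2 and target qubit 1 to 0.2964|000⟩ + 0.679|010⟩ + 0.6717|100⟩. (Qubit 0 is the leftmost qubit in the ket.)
0.2964|000⟩ + 0.679|010⟩ + 0.6717|100⟩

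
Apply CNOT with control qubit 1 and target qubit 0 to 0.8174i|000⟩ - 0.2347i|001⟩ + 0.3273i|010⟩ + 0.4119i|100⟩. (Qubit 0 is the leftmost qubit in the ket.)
0.8174i|000⟩ - 0.2347i|001⟩ + 0.4119i|100⟩ + 0.3273i|110⟩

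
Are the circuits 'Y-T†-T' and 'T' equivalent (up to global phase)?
No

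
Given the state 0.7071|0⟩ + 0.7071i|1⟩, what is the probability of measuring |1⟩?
0.5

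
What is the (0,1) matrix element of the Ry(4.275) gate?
-0.8437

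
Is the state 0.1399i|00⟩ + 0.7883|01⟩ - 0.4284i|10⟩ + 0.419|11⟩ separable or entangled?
Entangled

Writing the state as a|00⟩ + b|01⟩ + c|10⟩ + d|11⟩, it is a product state iff ad − bc = 0.
Here (a, b, c, d) = (0.1399i, 0.7883, -0.4284i, 0.419): ad − bc = (0.1399i)(0.419) − (0.7883)(-0.4284i) = 0.3963i ≠ 0, so the state is entangled.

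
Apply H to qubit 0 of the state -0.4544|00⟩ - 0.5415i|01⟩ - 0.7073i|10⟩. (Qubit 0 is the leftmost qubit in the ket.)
(-0.3213 - 0.5001i)|00⟩ - 0.3829i|01⟩ + (-0.3213 + 0.5001i)|10⟩ - 0.3829i|11⟩

H on qubit 0 mixes each pair of kets that differ only in qubit 0: amplitudes (a, b) of (|…0…⟩, |…1…⟩) become ((a + b)/√2, (a − b)/√2). Kets absent from the input have amplitude 0.
(|00⟩, |10⟩): (a, b) = (-0.4544, -0.7073i) → ((-0.3213 - 0.5001i), (-0.3213 + 0.5001i))
(|01⟩, |11⟩): (a, b) = (-0.5415i, 0) → (-0.3829i, -0.3829i)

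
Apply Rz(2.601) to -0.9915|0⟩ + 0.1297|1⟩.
(-0.2647 + 0.9555i)|0⟩ + (0.03463 + 0.125i)|1⟩

Rz(2.601) = [[e^(−iθ/2), 0], [0, e^(iθ/2)]] with e^(±iθ/2) = cos(θ/2) ± i·sin(θ/2); θ = 2.601, cos(θ/2) ≈ 0.267017, sin(θ/2) ≈ 0.963692.
With a = amp(|0⟩) = -0.9915 and b = amp(|1⟩) = 0.1297:
new amp(|0⟩) = (0.267017 - 0.963692i)·a = (-0.2647 + 0.9555i)
new amp(|1⟩) = (0.267017 + 0.963692i)·b = (0.03463 + 0.125i)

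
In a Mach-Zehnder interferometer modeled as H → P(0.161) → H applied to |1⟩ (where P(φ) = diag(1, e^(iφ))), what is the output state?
(0.006466 - 0.08015i)|0⟩ + (0.9935 + 0.08015i)|1⟩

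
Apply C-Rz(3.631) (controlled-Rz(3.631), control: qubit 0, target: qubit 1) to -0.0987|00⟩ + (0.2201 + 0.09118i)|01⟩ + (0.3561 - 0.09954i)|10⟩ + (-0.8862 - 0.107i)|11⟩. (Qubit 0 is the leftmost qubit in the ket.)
-0.0987|00⟩ + (0.2201 + 0.09118i)|01⟩ + (-0.1828 - 0.3214i)|10⟩ + (0.3185 - 0.8339i)|11⟩

C-Rz(3.631) leaves the control-|0⟩ kets |00⟩, |01⟩ unchanged and applies Rz(3.631) to qubit 1 on the control-|1⟩ pair (|10⟩, |11⟩).
Rz(3.631) = [[e^(−iθ/2), 0], [0, e^(iθ/2)]] with e^(±iθ/2) = cos(θ/2) ± i·sin(θ/2); θ = 3.631, cos(θ/2) ≈ -0.242269, sin(θ/2) ≈ 0.970209.
With a = amp(|10⟩) = (0.3561 - 0.09954i) and b = amp(|11⟩) = (-0.8862 - 0.107i):
new amp(|10⟩) = (-0.242269 - 0.970209i)·a = (-0.1828 - 0.3214i)
new amp(|11⟩) = (-0.242269 + 0.970209i)·b = (0.3185 - 0.8339i)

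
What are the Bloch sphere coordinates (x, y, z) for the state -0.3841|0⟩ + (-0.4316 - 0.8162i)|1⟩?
(0.3316, 0.627, -0.7049)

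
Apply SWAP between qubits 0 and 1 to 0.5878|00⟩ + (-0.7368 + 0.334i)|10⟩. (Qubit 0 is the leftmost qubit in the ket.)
0.5878|00⟩ + (-0.7368 + 0.334i)|01⟩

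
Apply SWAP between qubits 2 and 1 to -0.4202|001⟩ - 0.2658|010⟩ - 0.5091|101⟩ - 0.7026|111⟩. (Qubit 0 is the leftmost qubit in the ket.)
-0.2658|001⟩ - 0.4202|010⟩ - 0.5091|110⟩ - 0.7026|111⟩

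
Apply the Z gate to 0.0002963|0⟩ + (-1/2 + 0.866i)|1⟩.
0.0002963|0⟩ + (1/2 - 0.866i)|1⟩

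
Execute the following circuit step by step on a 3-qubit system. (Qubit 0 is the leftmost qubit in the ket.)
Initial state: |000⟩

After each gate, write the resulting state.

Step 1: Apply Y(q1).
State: i|010⟩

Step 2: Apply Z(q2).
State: i|010⟩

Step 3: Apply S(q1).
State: -|010⟩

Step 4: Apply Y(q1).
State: i|000⟩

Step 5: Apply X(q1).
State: i|010⟩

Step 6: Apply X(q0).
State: i|110⟩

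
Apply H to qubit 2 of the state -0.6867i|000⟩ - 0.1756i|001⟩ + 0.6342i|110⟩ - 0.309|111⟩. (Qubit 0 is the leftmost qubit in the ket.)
-0.6097i|000⟩ - 0.3614i|001⟩ + (-0.2185 + 0.4484i)|110⟩ + (0.2185 + 0.4484i)|111⟩

H on qubit 2 mixes each pair of kets that differ only in qubit 2: amplitudes (a, b) of (|…0…⟩, |…1…⟩) become ((a + b)/√2, (a − b)/√2). Kets absent from the input have amplitude 0.
(|000⟩, |001⟩): (a, b) = (-0.6867i, -0.1756i) → (-0.6097i, -0.3614i)
(|110⟩, |111⟩): (a, b) = (0.6342i, -0.309) → ((-0.2185 + 0.4484i), (0.2185 + 0.4484i))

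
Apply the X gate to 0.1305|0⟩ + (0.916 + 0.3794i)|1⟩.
(0.916 + 0.3794i)|0⟩ + 0.1305|1⟩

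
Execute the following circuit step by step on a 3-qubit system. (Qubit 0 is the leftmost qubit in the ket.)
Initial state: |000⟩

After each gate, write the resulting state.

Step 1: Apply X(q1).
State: |010⟩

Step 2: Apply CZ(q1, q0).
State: |010⟩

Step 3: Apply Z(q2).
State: |010⟩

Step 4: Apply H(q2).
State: 1/√2|010⟩ + 1/√2|011⟩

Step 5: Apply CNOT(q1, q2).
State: 1/√2|010⟩ + 1/√2|011⟩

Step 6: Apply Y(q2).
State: -(1/√2)i|010⟩ + (1/√2)i|011⟩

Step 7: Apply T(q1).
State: (1/2 - (1/2)i)|010⟩ + (-1/2 + (1/2)i)|011⟩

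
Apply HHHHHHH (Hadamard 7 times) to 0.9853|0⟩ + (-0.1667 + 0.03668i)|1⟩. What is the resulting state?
(0.5788 + 0.02594i)|0⟩ + (0.8146 - 0.02594i)|1⟩

H² = I, so H^7 = H: a single Hadamard. With (a, b) = (0.9853, (-0.1667 + 0.03668i)), H gives ((a + b)/√2, (a − b)/√2) = ((0.5788 + 0.02594i), (0.8146 - 0.02594i)).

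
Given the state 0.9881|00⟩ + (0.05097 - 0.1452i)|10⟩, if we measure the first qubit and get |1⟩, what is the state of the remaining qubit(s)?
(0.3312 - 0.9436i)|0⟩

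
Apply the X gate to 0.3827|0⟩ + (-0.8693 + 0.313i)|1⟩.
(-0.8693 + 0.313i)|0⟩ + 0.3827|1⟩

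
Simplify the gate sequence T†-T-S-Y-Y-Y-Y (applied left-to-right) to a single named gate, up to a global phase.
S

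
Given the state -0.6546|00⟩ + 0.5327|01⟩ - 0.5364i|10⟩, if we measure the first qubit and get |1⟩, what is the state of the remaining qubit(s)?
-i|0⟩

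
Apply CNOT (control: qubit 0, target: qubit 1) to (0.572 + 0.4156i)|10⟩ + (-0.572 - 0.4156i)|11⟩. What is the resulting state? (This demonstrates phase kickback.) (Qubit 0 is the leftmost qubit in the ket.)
(-0.572 - 0.4156i)|10⟩ + (0.572 + 0.4156i)|11⟩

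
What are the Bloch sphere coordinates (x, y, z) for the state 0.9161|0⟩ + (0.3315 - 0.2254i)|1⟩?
(0.6074, -0.413, 0.6785)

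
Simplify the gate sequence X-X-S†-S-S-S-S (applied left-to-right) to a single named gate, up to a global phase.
S†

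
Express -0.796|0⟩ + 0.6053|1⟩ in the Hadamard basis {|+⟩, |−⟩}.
-0.1348|+⟩ - 0.9909|−⟩

With |ψ⟩ = α|0⟩ + β|1⟩, the Hadamard-basis coefficients are ⟨+|ψ⟩ = (α + β)/√2 and ⟨−|ψ⟩ = (α − β)/√2.
Here α = -0.796, β = 0.6053: (α + β)/√2 = -0.1348, (α − β)/√2 = -0.9909.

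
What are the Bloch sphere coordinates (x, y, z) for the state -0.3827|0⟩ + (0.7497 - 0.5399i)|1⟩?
(-0.5738, 0.4132, -0.7071)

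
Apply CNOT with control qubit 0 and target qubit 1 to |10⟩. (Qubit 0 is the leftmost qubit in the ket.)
|11⟩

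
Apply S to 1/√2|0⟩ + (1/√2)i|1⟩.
1/√2|0⟩ - 1/√2|1⟩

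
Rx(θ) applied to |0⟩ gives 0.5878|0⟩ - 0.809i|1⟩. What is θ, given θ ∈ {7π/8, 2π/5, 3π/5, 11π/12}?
3π/5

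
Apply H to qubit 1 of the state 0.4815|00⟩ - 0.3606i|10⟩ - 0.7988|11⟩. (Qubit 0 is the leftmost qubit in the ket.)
0.3405|00⟩ + 0.3405|01⟩ + (-0.5648 - 0.255i)|10⟩ + (0.5648 - 0.255i)|11⟩

H on qubit 1 mixes each pair of kets that differ only in qubit 1: amplitudes (a, b) of (|…0…⟩, |…1…⟩) become ((a + b)/√2, (a − b)/√2). Kets absent from the input have amplitude 0.
(|00⟩, |01⟩): (a, b) = (0.4815, 0) → (0.3405, 0.3405)
(|10⟩, |11⟩): (a, b) = (-0.3606i, -0.7988) → ((-0.5648 - 0.255i), (0.5648 - 0.255i))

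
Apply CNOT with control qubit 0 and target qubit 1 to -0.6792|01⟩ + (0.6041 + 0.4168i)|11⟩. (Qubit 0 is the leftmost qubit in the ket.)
-0.6792|01⟩ + (0.6041 + 0.4168i)|10⟩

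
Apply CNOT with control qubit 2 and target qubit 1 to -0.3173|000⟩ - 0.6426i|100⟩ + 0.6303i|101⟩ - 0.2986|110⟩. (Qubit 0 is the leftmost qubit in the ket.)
-0.3173|000⟩ - 0.6426i|100⟩ - 0.2986|110⟩ + 0.6303i|111⟩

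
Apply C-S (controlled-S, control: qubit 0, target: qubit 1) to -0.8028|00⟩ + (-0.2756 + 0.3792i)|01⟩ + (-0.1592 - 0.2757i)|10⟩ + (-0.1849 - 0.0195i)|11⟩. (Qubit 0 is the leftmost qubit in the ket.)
-0.8028|00⟩ + (-0.2756 + 0.3792i)|01⟩ + (-0.1592 - 0.2757i)|10⟩ + (0.0195 - 0.1849i)|11⟩

C-S leaves the control-|0⟩ kets |00⟩, |01⟩ unchanged and applies S to qubit 1 on the control-|1⟩ pair (|10⟩, |11⟩).
S = [[1, 0], [0, i]].
With a = amp(|10⟩) = (-0.1592 - 0.2757i) and b = amp(|11⟩) = (-0.1849 - 0.0195i):
new amp(|10⟩) = (1)·a = (-0.1592 - 0.2757i)
new amp(|11⟩) = (i)·b = (0.0195 - 0.1849i)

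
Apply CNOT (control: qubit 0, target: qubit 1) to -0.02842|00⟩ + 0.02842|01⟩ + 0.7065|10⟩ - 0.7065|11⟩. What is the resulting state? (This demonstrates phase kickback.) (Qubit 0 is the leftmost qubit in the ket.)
-0.02842|00⟩ + 0.02842|01⟩ - 0.7065|10⟩ + 0.7065|11⟩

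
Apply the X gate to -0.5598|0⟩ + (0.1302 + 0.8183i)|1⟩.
(0.1302 + 0.8183i)|0⟩ - 0.5598|1⟩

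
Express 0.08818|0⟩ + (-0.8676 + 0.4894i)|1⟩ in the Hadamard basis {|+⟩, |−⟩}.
(-0.5511 + 0.3461i)|+⟩ + (0.6758 - 0.3461i)|−⟩

With |ψ⟩ = α|0⟩ + β|1⟩, the Hadamard-basis coefficients are ⟨+|ψ⟩ = (α + β)/√2 and ⟨−|ψ⟩ = (α − β)/√2.
Here α = 0.08818, β = (-0.8676 + 0.4894i): (α + β)/√2 = (-0.5511 + 0.3461i), (α − β)/√2 = (0.6758 - 0.3461i).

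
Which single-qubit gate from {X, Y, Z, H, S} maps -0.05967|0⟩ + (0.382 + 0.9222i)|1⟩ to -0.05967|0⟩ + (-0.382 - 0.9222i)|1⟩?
Z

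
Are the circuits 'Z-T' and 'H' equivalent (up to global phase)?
No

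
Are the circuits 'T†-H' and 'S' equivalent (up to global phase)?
No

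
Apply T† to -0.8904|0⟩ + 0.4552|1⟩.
-0.8904|0⟩ + (0.3219 - 0.3219i)|1⟩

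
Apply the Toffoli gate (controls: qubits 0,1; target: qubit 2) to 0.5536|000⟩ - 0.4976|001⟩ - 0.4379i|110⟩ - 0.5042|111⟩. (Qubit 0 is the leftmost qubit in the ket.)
0.5536|000⟩ - 0.4976|001⟩ - 0.5042|110⟩ - 0.4379i|111⟩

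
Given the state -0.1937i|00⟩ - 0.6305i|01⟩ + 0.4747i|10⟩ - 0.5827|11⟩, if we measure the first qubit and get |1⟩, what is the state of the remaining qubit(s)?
0.6316i|0⟩ - 0.7753|1⟩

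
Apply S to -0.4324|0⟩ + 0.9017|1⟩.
-0.4324|0⟩ + 0.9017i|1⟩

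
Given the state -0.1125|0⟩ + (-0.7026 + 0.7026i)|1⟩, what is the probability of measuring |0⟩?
0.01266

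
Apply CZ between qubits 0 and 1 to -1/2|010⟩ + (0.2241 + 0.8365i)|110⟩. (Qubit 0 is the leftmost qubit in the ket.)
-1/2|010⟩ + (-0.2241 - 0.8365i)|110⟩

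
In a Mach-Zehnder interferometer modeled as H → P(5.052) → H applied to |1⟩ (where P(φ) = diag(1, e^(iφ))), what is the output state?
(0.3334 + 0.4714i)|0⟩ + (0.6666 - 0.4714i)|1⟩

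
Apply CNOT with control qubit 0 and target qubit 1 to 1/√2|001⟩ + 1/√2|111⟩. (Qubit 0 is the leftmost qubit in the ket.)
1/√2|001⟩ + 1/√2|101⟩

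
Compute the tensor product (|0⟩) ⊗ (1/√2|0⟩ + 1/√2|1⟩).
1/√2|00⟩ + 1/√2|01⟩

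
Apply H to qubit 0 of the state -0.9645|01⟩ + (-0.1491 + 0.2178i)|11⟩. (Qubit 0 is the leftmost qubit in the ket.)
(-0.7874 + 0.154i)|01⟩ + (-0.5766 - 0.154i)|11⟩

H on qubit 0 mixes each pair of kets that differ only in qubit 0: amplitudes (a, b) of (|…0…⟩, |…1…⟩) become ((a + b)/√2, (a − b)/√2). Kets absent from the input have amplitude 0.
(|01⟩, |11⟩): (a, b) = (-0.9645, (-0.1491 + 0.2178i)) → ((-0.7874 + 0.154i), (-0.5766 - 0.154i))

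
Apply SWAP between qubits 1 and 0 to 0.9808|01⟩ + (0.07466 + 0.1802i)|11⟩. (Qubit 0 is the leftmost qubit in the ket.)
0.9808|10⟩ + (0.07466 + 0.1802i)|11⟩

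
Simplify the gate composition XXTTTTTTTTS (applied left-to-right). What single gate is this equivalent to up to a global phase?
S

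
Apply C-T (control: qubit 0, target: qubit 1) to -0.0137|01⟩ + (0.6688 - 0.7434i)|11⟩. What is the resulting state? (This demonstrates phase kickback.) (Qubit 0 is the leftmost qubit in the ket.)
-0.0137|01⟩ + (0.9986 - 0.05275i)|11⟩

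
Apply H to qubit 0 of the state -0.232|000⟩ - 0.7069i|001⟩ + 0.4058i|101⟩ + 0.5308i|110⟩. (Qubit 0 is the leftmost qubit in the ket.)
-0.164|000⟩ - 0.2129i|001⟩ + 0.3753i|010⟩ - 0.164|100⟩ - 0.7868i|101⟩ - 0.3753i|110⟩

H on qubit 0 mixes each pair of kets that differ only in qubit 0: amplitudes (a, b) of (|…0…⟩, |…1…⟩) become ((a + b)/√2, (a − b)/√2). Kets absent from the input have amplitude 0.
(|000⟩, |100⟩): (a, b) = (-0.232, 0) → (-0.164, -0.164)
(|001⟩, |101⟩): (a, b) = (-0.7069i, 0.4058i) → (-0.2129i, -0.7868i)
(|010⟩, |110⟩): (a, b) = (0, 0.5308i) → (0.3753i, -0.3753i)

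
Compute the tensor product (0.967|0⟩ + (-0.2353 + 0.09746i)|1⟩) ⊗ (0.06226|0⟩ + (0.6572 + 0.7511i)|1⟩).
0.06021|00⟩ + (0.6355 + 0.7263i)|01⟩ + (-0.01465 + 0.006068i)|10⟩ + (-0.2278 - 0.1127i)|11⟩

amp(|b₁b₂…⟩) = product of the factor amplitudes for bits b₁, b₂, …; only kets whose every factor amplitude is nonzero survive.
|00⟩: (0.967)(0.06226) = 0.06021
|01⟩: (0.967)(0.6572 + 0.7511i) = (0.6355 + 0.7263i)
|10⟩: (-0.2353 + 0.09746i)(0.06226) = (-0.01465 + 0.006068i)
|11⟩: (-0.2353 + 0.09746i)(0.6572 + 0.7511i) = (-0.2278 - 0.1127i)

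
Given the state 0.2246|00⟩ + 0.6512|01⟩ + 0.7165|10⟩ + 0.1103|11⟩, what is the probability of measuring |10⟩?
0.5134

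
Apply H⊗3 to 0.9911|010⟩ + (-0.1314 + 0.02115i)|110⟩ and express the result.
(0.3039 + 0.007478i)|000⟩ + (0.3039 + 0.007478i)|001⟩ + (-0.3039 - 0.007478i)|010⟩ + (-0.3039 - 0.007478i)|011⟩ + (0.3969 - 0.007478i)|100⟩ + (0.3969 - 0.007478i)|101⟩ + (-0.3969 + 0.007478i)|110⟩ + (-0.3969 + 0.007478i)|111⟩

H⊗3 gives amp(|y⟩) = (1/2√2) Σ_x (−1)^(x·y) amp(|x⟩), where x·y is the number of positions in which both x and y have a 1.
|000⟩: (0.9911 + (-0.1314 + 0.02115i))/(2√2) = (0.3039 + 0.007478i)
|001⟩: (0.9911 + (-0.1314 + 0.02115i))/(2√2) = (0.3039 + 0.007478i)
|010⟩: (-0.9911 - (-0.1314 + 0.02115i))/(2√2) = (-0.3039 - 0.007478i)
|011⟩: (-0.9911 - (-0.1314 + 0.02115i))/(2√2) = (-0.3039 - 0.007478i)
|100⟩: (0.9911 - (-0.1314 + 0.02115i))/(2√2) = (0.3969 - 0.007478i)
|101⟩: (0.9911 - (-0.1314 + 0.02115i))/(2√2) = (0.3969 - 0.007478i)
|110⟩: (-0.9911 + (-0.1314 + 0.02115i))/(2√2) = (-0.3969 + 0.007478i)
|111⟩: (-0.9911 + (-0.1314 + 0.02115i))/(2√2) = (-0.3969 + 0.007478i)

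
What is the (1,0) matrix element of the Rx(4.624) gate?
-0.7377i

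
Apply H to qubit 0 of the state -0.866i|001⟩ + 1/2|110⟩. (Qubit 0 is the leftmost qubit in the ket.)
-0.6124i|001⟩ + 1/√8|010⟩ - 0.6124i|101⟩ - 1/√8|110⟩

H on qubit 0 mixes each pair of kets that differ only in qubit 0: amplitudes (a, b) of (|…0…⟩, |…1…⟩) become ((a + b)/√2, (a − b)/√2). Kets absent from the input have amplitude 0.
(|001⟩, |101⟩): (a, b) = (-0.866i, 0) → (-0.6124i, -0.6124i)
(|010⟩, |110⟩): (a, b) = (0, 1/2) → (1/√8, -1/√8)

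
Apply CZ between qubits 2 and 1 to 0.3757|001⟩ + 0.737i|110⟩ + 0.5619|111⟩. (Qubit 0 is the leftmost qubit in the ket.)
0.3757|001⟩ + 0.737i|110⟩ - 0.5619|111⟩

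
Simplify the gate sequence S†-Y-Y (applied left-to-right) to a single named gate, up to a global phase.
S†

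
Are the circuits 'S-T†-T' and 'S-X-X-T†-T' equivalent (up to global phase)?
Yes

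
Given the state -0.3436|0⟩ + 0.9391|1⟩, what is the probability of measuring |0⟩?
0.1181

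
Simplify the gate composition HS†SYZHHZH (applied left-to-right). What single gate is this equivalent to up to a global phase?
Y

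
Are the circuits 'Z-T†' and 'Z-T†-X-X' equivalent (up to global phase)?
Yes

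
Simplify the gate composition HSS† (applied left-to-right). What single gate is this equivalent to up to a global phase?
H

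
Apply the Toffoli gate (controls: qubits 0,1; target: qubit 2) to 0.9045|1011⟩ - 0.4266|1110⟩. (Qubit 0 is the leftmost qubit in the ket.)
0.9045|1011⟩ - 0.4266|1100⟩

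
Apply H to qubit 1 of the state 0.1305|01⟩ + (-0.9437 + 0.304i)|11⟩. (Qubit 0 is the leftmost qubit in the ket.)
0.09228|00⟩ - 0.09228|01⟩ + (-0.6673 + 0.215i)|10⟩ + (0.6673 - 0.215i)|11⟩

H on qubit 1 mixes each pair of kets that differ only in qubit 1: amplitudes (a, b) of (|…0…⟩, |…1…⟩) become ((a + b)/√2, (a − b)/√2). Kets absent from the input have amplitude 0.
(|00⟩, |01⟩): (a, b) = (0, 0.1305) → (0.09228, -0.09228)
(|10⟩, |11⟩): (a, b) = (0, (-0.9437 + 0.304i)) → ((-0.6673 + 0.215i), (0.6673 - 0.215i))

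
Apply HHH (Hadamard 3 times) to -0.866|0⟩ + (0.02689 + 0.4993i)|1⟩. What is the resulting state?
(-0.5933 + 0.3531i)|0⟩ + (-0.6314 - 0.3531i)|1⟩

H² = I, so H^3 = H: a single Hadamard. With (a, b) = (-0.866, (0.02689 + 0.4993i)), H gives ((a + b)/√2, (a − b)/√2) = ((-0.5933 + 0.3531i), (-0.6314 - 0.3531i)).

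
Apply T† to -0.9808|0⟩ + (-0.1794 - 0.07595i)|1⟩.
-0.9808|0⟩ + (-0.1806 + 0.07315i)|1⟩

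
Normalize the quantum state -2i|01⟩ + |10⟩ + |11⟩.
-0.8165i|01⟩ + 1/√6|10⟩ + 1/√6|11⟩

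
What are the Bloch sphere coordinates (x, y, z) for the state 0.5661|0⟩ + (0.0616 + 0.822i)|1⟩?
(0.06974, 0.9307, -0.359)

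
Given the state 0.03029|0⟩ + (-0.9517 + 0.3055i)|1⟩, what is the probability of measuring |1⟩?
0.9991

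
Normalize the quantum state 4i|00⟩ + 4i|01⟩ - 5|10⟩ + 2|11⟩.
0.5121i|00⟩ + 0.5121i|01⟩ - 0.6402|10⟩ + 0.2561|11⟩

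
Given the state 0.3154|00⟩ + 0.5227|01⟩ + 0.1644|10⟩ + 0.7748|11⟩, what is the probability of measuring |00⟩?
0.09948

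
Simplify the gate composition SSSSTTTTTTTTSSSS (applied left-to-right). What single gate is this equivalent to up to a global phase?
I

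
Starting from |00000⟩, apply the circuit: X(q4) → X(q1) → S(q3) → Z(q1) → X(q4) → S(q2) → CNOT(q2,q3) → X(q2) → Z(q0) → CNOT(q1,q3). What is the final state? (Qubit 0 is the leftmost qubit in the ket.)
-|01110⟩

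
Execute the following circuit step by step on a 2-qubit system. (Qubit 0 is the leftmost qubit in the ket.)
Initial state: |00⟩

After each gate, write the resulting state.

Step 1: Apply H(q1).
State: 1/√2|00⟩ + 1/√2|01⟩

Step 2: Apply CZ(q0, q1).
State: 1/√2|00⟩ + 1/√2|01⟩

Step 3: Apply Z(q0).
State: 1/√2|00⟩ + 1/√2|01⟩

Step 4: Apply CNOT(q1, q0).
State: 1/√2|00⟩ + 1/√2|11⟩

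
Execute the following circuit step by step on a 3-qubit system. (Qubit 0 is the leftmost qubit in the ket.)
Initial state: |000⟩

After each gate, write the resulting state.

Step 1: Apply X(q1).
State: |010⟩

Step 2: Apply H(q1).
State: 1/√2|000⟩ - 1/√2|010⟩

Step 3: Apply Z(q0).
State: 1/√2|000⟩ - 1/√2|010⟩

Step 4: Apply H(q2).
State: 1/2|000⟩ + 1/2|001⟩ - 1/2|010⟩ - 1/2|011⟩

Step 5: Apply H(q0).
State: 1/√8|000⟩ + 1/√8|001⟩ - 1/√8|010⟩ - 1/√8|011⟩ + 1/√8|100⟩ + 1/√8|101⟩ - 1/√8|110⟩ - 1/√8|111⟩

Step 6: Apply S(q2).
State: 1/√8|000⟩ + (1/√8)i|001⟩ - 1/√8|010⟩ - (1/√8)i|011⟩ + 1/√8|100⟩ + (1/√8)i|101⟩ - 1/√8|110⟩ - (1/√8)i|111⟩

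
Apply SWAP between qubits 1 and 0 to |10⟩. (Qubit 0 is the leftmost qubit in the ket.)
|01⟩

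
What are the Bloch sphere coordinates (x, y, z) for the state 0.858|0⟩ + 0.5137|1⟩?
(0.8815, 0, 0.4723)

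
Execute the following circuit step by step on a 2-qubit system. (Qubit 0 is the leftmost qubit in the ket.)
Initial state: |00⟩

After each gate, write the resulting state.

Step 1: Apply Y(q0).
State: i|10⟩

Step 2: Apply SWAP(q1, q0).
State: i|01⟩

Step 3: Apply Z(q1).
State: -i|01⟩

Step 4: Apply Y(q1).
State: -|00⟩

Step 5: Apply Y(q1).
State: -i|01⟩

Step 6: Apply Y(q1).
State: -|00⟩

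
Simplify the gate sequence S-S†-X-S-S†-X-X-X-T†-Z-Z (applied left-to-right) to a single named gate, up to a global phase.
T†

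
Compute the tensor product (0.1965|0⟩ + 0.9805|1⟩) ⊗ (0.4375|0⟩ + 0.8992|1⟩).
0.08597|00⟩ + 0.1767|01⟩ + 0.429|10⟩ + 0.8817|11⟩

amp(|b₁b₂…⟩) = product of the factor amplitudes for bits b₁, b₂, …; only kets whose every factor amplitude is nonzero survive.
|00⟩: (0.1965)(0.4375) = 0.08597
|01⟩: (0.1965)(0.8992) = 0.1767
|10⟩: (0.9805)(0.4375) = 0.429
|11⟩: (0.9805)(0.8992) = 0.8817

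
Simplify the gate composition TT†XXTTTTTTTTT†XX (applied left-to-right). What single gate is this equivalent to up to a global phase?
T†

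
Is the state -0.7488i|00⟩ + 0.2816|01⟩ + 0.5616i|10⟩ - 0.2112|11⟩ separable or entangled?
Separable

Writing the state as a|00⟩ + b|01⟩ + c|10⟩ + d|11⟩, it is a product state iff ad − bc = 0.
Here (a, b, c, d) = (-0.7488i, 0.2816, 0.5616i, -0.2112): ad − bc = (-0.7488i)(-0.2112) − (0.2816)(0.5616i) = 0, so the state is separable.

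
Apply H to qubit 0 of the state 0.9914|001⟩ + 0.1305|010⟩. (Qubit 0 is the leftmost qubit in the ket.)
0.701|001⟩ + 0.09228|010⟩ + 0.701|101⟩ + 0.09228|110⟩

H on qubit 0 mixes each pair of kets that differ only in qubit 0: amplitudes (a, b) of (|…0…⟩, |…1…⟩) become ((a + b)/√2, (a − b)/√2). Kets absent from the input have amplitude 0.
(|001⟩, |101⟩): (a, b) = (0.9914, 0) → (0.701, 0.701)
(|010⟩, |110⟩): (a, b) = (0.1305, 0) → (0.09228, 0.09228)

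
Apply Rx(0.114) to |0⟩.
0.9984|0⟩ - 0.05697i|1⟩

Rx(0.114) = [[cos(θ/2), −i·sin(θ/2)], [−i·sin(θ/2), cos(θ/2)]]; θ = 0.114, cos(θ/2) ≈ 0.998376, sin(θ/2) ≈ 0.0569691.
With a = amp(|0⟩) = 1 and b = amp(|1⟩) = 0:
new amp(|0⟩) = (0.998376)·a + (-0.0569691i)·b = 0.9984
new amp(|1⟩) = (-0.0569691i)·a + (0.998376)·b = -0.05697i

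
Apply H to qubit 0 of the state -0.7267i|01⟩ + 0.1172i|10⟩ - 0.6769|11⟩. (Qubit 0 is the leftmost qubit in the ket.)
0.08287i|00⟩ + (-0.4786 - 0.5139i)|01⟩ - 0.08287i|10⟩ + (0.4786 - 0.5139i)|11⟩

H on qubit 0 mixes each pair of kets that differ only in qubit 0: amplitudes (a, b) of (|…0…⟩, |…1…⟩) become ((a + b)/√2, (a − b)/√2). Kets absent from the input have amplitude 0.
(|00⟩, |10⟩): (a, b) = (0, 0.1172i) → (0.08287i, -0.08287i)
(|01⟩, |11⟩): (a, b) = (-0.7267i, -0.6769) → ((-0.4786 - 0.5139i), (0.4786 - 0.5139i))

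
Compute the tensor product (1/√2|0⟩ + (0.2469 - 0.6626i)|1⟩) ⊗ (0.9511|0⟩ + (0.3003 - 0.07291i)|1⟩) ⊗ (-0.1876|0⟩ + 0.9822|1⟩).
-0.1262|000⟩ + 0.6606|001⟩ + (-0.03984 + 0.009672i)|010⟩ + (0.2086 - 0.05064i)|011⟩ + (-0.04405 + 0.1182i)|100⟩ + (0.2306 - 0.619i)|101⟩ + (-0.004846 + 0.04071i)|110⟩ + (0.02537 - 0.2131i)|111⟩

amp(|b₁b₂…⟩) = product of the factor amplitudes for bits b₁, b₂, …; only kets whose every factor amplitude is nonzero survive.
|000⟩: (1/√2)(0.9511)(-0.1876) = -0.1262
|001⟩: (1/√2)(0.9511)(0.9822) = 0.6606
|010⟩: (1/√2)(0.3003 - 0.07291i)(-0.1876) = (-0.03984 + 0.009672i)
|011⟩: (1/√2)(0.3003 - 0.07291i)(0.9822) = (0.2086 - 0.05064i)
|100⟩: (0.2469 - 0.6626i)(0.9511)(-0.1876) = (-0.04405 + 0.1182i)
|101⟩: (0.2469 - 0.6626i)(0.9511)(0.9822) = (0.2306 - 0.619i)
|110⟩: (0.2469 - 0.6626i)(0.3003 - 0.07291i)(-0.1876) = (-0.004846 + 0.04071i)
|111⟩: (0.2469 - 0.6626i)(0.3003 - 0.07291i)(0.9822) = (0.02537 - 0.2131i)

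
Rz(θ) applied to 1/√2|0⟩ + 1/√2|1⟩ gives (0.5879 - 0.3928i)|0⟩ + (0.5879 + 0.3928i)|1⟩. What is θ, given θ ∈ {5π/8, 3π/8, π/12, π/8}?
3π/8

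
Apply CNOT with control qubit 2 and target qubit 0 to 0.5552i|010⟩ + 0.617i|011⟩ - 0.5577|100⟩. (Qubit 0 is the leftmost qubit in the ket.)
0.5552i|010⟩ - 0.5577|100⟩ + 0.617i|111⟩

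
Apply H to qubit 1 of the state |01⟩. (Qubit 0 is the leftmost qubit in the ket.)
1/√2|00⟩ - 1/√2|01⟩

H on qubit 1 mixes each pair of kets that differ only in qubit 1: amplitudes (a, b) of (|…0…⟩, |…1…⟩) become ((a + b)/√2, (a − b)/√2). Kets absent from the input have amplitude 0.
(|00⟩, |01⟩): (a, b) = (0, 1) → (1/√2, -1/√2)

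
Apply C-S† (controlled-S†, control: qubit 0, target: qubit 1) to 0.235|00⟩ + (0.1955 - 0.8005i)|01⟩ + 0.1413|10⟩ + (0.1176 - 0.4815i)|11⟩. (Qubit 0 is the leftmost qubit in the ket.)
0.235|00⟩ + (0.1955 - 0.8005i)|01⟩ + 0.1413|10⟩ + (-0.4815 - 0.1176i)|11⟩

C-S† leaves the control-|0⟩ kets |00⟩, |01⟩ unchanged and applies S† to qubit 1 on the control-|1⟩ pair (|10⟩, |11⟩).
S† = [[1, 0], [0, -i]].
With a = amp(|10⟩) = 0.1413 and b = amp(|11⟩) = (0.1176 - 0.4815i):
new amp(|10⟩) = (1)·a = 0.1413
new amp(|11⟩) = (-i)·b = (-0.4815 - 0.1176i)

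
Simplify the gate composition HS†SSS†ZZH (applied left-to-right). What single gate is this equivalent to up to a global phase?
I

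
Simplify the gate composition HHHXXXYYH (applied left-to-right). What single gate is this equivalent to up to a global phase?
Z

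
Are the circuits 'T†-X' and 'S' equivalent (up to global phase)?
No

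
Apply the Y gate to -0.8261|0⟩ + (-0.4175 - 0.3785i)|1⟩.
(-0.3785 + 0.4175i)|0⟩ - 0.8261i|1⟩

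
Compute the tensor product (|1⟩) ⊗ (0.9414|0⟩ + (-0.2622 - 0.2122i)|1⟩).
0.9414|10⟩ + (-0.2622 - 0.2122i)|11⟩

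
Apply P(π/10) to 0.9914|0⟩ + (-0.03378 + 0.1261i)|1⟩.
0.9914|0⟩ + (-0.07109 + 0.1095i)|1⟩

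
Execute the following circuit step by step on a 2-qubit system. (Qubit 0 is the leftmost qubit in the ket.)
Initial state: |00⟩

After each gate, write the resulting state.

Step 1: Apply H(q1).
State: 1/√2|00⟩ + 1/√2|01⟩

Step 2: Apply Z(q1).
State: 1/√2|00⟩ - 1/√2|01⟩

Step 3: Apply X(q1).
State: -1/√2|00⟩ + 1/√2|01⟩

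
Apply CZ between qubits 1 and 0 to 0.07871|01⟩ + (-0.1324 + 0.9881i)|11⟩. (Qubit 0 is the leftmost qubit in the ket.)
0.07871|01⟩ + (0.1324 - 0.9881i)|11⟩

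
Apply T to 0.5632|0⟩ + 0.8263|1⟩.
0.5632|0⟩ + (0.5843 + 0.5843i)|1⟩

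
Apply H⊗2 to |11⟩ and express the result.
1/2|00⟩ - 1/2|01⟩ - 1/2|10⟩ + 1/2|11⟩

H⊗2 gives amp(|y⟩) = (1/2) Σ_x (−1)^(x·y) amp(|x⟩), where x·y is the number of positions in which both x and y have a 1.
|00⟩: (1)/2 = 1/2
|01⟩: (-1)/2 = -1/2
|10⟩: (-1)/2 = -1/2
|11⟩: (1)/2 = 1/2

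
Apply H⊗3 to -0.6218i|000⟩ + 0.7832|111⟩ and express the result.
(0.2769 - 0.2198i)|000⟩ + (-0.2769 - 0.2198i)|001⟩ + (-0.2769 - 0.2198i)|010⟩ + (0.2769 - 0.2198i)|011⟩ + (-0.2769 - 0.2198i)|100⟩ + (0.2769 - 0.2198i)|101⟩ + (0.2769 - 0.2198i)|110⟩ + (-0.2769 - 0.2198i)|111⟩

H⊗3 gives amp(|y⟩) = (1/2√2) Σ_x (−1)^(x·y) amp(|x⟩), where x·y is the number of positions in which both x and y have a 1.
|000⟩: (-0.6218i + 0.7832)/(2√2) = (0.2769 - 0.2198i)
|001⟩: (-0.6218i - 0.7832)/(2√2) = (-0.2769 - 0.2198i)
|010⟩: (-0.6218i - 0.7832)/(2√2) = (-0.2769 - 0.2198i)
|011⟩: (-0.6218i + 0.7832)/(2√2) = (0.2769 - 0.2198i)
|100⟩: (-0.6218i - 0.7832)/(2√2) = (-0.2769 - 0.2198i)
|101⟩: (-0.6218i + 0.7832)/(2√2) = (0.2769 - 0.2198i)
|110⟩: (-0.6218i + 0.7832)/(2√2) = (0.2769 - 0.2198i)
|111⟩: (-0.6218i - 0.7832)/(2√2) = (-0.2769 - 0.2198i)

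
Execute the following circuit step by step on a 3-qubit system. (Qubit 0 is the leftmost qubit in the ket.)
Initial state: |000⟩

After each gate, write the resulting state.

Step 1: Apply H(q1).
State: 1/√2|000⟩ + 1/√2|010⟩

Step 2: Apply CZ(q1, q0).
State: 1/√2|000⟩ + 1/√2|010⟩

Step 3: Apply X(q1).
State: 1/√2|000⟩ + 1/√2|010⟩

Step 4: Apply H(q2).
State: 1/2|000⟩ + 1/2|001⟩ + 1/2|010⟩ + 1/2|011⟩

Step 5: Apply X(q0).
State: 1/2|100⟩ + 1/2|101⟩ + 1/2|110⟩ + 1/2|111⟩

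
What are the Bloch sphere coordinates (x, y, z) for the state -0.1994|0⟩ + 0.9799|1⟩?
(-0.3908, 0, -0.9204)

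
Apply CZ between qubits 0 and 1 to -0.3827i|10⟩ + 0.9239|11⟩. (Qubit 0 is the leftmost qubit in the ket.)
-0.3827i|10⟩ - 0.9239|11⟩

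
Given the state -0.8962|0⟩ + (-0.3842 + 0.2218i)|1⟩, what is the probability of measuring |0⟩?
0.8032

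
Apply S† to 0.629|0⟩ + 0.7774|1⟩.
0.629|0⟩ - 0.7774i|1⟩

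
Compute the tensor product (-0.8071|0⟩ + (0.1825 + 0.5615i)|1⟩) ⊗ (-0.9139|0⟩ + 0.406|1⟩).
0.7376|00⟩ - 0.3277|01⟩ + (-0.1668 - 0.5132i)|10⟩ + (0.0741 + 0.228i)|11⟩

amp(|b₁b₂…⟩) = product of the factor amplitudes for bits b₁, b₂, …; only kets whose every factor amplitude is nonzero survive.
|00⟩: (-0.8071)(-0.9139) = 0.7376
|01⟩: (-0.8071)(0.406) = -0.3277
|10⟩: (0.1825 + 0.5615i)(-0.9139) = (-0.1668 - 0.5132i)
|11⟩: (0.1825 + 0.5615i)(0.406) = (0.0741 + 0.228i)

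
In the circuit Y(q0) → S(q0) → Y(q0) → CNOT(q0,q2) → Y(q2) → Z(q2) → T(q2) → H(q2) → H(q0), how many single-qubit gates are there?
8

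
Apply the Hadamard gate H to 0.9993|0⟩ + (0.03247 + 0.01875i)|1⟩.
(0.7296 + 0.01326i)|0⟩ + (0.6837 - 0.01326i)|1⟩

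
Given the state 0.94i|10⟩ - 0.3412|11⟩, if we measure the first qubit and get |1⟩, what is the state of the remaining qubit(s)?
0.94i|0⟩ - 0.3412|1⟩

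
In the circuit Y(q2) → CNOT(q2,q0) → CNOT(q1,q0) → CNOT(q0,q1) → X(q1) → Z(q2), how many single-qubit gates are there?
3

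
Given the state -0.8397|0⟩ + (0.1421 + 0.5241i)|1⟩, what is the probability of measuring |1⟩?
0.2949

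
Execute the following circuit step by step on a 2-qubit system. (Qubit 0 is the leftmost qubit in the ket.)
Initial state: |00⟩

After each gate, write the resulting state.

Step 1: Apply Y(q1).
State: i|01⟩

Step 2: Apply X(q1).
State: i|00⟩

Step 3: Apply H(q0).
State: (1/√2)i|00⟩ + (1/√2)i|10⟩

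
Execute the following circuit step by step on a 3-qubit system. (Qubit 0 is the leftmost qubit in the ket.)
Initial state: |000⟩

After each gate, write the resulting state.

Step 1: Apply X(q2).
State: |001⟩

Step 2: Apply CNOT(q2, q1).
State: |011⟩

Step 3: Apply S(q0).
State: |011⟩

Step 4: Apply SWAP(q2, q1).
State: |011⟩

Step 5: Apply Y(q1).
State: -i|001⟩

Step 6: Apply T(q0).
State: -i|001⟩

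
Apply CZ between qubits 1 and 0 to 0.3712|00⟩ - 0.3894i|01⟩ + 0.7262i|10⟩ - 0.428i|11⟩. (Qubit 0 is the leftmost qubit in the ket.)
0.3712|00⟩ - 0.3894i|01⟩ + 0.7262i|10⟩ + 0.428i|11⟩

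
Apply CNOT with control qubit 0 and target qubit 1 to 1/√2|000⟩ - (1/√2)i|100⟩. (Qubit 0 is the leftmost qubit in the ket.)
1/√2|000⟩ - (1/√2)i|110⟩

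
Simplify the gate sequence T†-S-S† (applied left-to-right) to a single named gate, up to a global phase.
T†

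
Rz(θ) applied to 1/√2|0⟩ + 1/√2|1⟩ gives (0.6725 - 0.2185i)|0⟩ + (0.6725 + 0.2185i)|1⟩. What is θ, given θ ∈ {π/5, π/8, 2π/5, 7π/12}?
π/5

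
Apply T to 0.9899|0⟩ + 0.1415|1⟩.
0.9899|0⟩ + (0.1001 + 0.1001i)|1⟩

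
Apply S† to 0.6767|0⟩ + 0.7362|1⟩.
0.6767|0⟩ - 0.7362i|1⟩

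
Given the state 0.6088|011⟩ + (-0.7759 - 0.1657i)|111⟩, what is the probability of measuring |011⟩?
0.3706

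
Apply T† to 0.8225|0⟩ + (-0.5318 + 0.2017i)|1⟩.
0.8225|0⟩ + (-0.2334 + 0.5187i)|1⟩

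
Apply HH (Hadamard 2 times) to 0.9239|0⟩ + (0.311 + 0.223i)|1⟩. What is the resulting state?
0.9239|0⟩ + (0.311 + 0.223i)|1⟩

H² = I, so an even number of Hadamards cancels: H^2 = I and the state is unchanged.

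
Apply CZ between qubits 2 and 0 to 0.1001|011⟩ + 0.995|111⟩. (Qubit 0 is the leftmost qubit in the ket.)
0.1001|011⟩ - 0.995|111⟩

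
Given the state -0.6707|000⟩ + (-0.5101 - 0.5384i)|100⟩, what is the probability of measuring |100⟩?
0.5501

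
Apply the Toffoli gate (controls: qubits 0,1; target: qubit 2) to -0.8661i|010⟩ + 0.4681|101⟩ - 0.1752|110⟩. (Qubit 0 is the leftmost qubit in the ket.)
-0.8661i|010⟩ + 0.4681|101⟩ - 0.1752|111⟩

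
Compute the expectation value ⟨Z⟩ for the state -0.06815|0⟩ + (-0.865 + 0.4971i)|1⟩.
-0.9907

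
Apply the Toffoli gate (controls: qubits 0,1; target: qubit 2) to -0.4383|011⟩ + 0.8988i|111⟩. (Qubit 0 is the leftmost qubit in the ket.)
-0.4383|011⟩ + 0.8988i|110⟩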